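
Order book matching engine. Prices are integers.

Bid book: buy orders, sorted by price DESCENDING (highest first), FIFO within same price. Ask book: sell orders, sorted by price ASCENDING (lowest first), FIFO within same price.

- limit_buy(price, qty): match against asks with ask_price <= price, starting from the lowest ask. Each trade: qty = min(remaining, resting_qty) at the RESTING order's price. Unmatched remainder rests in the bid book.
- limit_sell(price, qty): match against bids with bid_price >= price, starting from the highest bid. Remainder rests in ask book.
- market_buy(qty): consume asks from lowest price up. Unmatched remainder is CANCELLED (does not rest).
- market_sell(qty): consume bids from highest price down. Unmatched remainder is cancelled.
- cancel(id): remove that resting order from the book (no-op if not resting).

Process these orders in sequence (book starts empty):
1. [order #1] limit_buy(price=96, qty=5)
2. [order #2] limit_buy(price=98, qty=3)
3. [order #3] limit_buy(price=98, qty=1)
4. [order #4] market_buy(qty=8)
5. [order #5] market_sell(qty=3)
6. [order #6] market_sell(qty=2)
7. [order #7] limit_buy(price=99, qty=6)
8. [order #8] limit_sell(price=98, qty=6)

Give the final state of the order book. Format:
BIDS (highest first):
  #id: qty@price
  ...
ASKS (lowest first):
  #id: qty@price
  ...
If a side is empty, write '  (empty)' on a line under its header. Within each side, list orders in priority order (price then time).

After op 1 [order #1] limit_buy(price=96, qty=5): fills=none; bids=[#1:5@96] asks=[-]
After op 2 [order #2] limit_buy(price=98, qty=3): fills=none; bids=[#2:3@98 #1:5@96] asks=[-]
After op 3 [order #3] limit_buy(price=98, qty=1): fills=none; bids=[#2:3@98 #3:1@98 #1:5@96] asks=[-]
After op 4 [order #4] market_buy(qty=8): fills=none; bids=[#2:3@98 #3:1@98 #1:5@96] asks=[-]
After op 5 [order #5] market_sell(qty=3): fills=#2x#5:3@98; bids=[#3:1@98 #1:5@96] asks=[-]
After op 6 [order #6] market_sell(qty=2): fills=#3x#6:1@98 #1x#6:1@96; bids=[#1:4@96] asks=[-]
After op 7 [order #7] limit_buy(price=99, qty=6): fills=none; bids=[#7:6@99 #1:4@96] asks=[-]
After op 8 [order #8] limit_sell(price=98, qty=6): fills=#7x#8:6@99; bids=[#1:4@96] asks=[-]

Answer: BIDS (highest first):
  #1: 4@96
ASKS (lowest first):
  (empty)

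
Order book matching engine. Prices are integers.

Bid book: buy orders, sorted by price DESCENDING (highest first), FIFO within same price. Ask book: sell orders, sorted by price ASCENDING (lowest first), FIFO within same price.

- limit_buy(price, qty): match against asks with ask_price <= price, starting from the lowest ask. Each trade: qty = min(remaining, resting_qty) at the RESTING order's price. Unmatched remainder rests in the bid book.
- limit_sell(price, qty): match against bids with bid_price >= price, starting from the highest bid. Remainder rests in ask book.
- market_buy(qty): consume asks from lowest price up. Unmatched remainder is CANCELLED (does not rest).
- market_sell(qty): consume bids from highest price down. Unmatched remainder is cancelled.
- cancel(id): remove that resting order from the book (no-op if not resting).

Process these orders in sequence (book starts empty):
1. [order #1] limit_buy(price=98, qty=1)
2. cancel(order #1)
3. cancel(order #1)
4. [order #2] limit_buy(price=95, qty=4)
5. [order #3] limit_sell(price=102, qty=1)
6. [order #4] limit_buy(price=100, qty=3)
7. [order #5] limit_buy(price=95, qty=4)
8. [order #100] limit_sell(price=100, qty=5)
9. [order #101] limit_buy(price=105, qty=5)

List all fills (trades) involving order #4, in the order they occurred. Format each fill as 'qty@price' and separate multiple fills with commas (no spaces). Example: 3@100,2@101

Answer: 3@100

Derivation:
After op 1 [order #1] limit_buy(price=98, qty=1): fills=none; bids=[#1:1@98] asks=[-]
After op 2 cancel(order #1): fills=none; bids=[-] asks=[-]
After op 3 cancel(order #1): fills=none; bids=[-] asks=[-]
After op 4 [order #2] limit_buy(price=95, qty=4): fills=none; bids=[#2:4@95] asks=[-]
After op 5 [order #3] limit_sell(price=102, qty=1): fills=none; bids=[#2:4@95] asks=[#3:1@102]
After op 6 [order #4] limit_buy(price=100, qty=3): fills=none; bids=[#4:3@100 #2:4@95] asks=[#3:1@102]
After op 7 [order #5] limit_buy(price=95, qty=4): fills=none; bids=[#4:3@100 #2:4@95 #5:4@95] asks=[#3:1@102]
After op 8 [order #100] limit_sell(price=100, qty=5): fills=#4x#100:3@100; bids=[#2:4@95 #5:4@95] asks=[#100:2@100 #3:1@102]
After op 9 [order #101] limit_buy(price=105, qty=5): fills=#101x#100:2@100 #101x#3:1@102; bids=[#101:2@105 #2:4@95 #5:4@95] asks=[-]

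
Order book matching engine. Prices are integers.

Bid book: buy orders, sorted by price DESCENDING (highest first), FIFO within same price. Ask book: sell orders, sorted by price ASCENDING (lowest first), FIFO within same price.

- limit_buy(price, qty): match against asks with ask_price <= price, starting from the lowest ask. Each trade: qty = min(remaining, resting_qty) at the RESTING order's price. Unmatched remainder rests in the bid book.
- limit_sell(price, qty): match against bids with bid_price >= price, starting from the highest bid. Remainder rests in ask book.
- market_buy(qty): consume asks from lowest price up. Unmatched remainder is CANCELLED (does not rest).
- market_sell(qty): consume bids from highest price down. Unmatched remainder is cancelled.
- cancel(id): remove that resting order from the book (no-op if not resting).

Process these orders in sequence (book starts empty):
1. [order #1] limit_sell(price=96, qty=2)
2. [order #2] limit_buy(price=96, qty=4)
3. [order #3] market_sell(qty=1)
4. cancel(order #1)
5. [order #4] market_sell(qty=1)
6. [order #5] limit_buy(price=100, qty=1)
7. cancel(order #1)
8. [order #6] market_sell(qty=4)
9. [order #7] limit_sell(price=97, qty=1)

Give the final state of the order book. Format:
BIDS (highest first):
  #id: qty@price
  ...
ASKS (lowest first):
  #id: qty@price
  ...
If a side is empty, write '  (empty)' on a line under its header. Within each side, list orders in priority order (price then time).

Answer: BIDS (highest first):
  (empty)
ASKS (lowest first):
  #7: 1@97

Derivation:
After op 1 [order #1] limit_sell(price=96, qty=2): fills=none; bids=[-] asks=[#1:2@96]
After op 2 [order #2] limit_buy(price=96, qty=4): fills=#2x#1:2@96; bids=[#2:2@96] asks=[-]
After op 3 [order #3] market_sell(qty=1): fills=#2x#3:1@96; bids=[#2:1@96] asks=[-]
After op 4 cancel(order #1): fills=none; bids=[#2:1@96] asks=[-]
After op 5 [order #4] market_sell(qty=1): fills=#2x#4:1@96; bids=[-] asks=[-]
After op 6 [order #5] limit_buy(price=100, qty=1): fills=none; bids=[#5:1@100] asks=[-]
After op 7 cancel(order #1): fills=none; bids=[#5:1@100] asks=[-]
After op 8 [order #6] market_sell(qty=4): fills=#5x#6:1@100; bids=[-] asks=[-]
After op 9 [order #7] limit_sell(price=97, qty=1): fills=none; bids=[-] asks=[#7:1@97]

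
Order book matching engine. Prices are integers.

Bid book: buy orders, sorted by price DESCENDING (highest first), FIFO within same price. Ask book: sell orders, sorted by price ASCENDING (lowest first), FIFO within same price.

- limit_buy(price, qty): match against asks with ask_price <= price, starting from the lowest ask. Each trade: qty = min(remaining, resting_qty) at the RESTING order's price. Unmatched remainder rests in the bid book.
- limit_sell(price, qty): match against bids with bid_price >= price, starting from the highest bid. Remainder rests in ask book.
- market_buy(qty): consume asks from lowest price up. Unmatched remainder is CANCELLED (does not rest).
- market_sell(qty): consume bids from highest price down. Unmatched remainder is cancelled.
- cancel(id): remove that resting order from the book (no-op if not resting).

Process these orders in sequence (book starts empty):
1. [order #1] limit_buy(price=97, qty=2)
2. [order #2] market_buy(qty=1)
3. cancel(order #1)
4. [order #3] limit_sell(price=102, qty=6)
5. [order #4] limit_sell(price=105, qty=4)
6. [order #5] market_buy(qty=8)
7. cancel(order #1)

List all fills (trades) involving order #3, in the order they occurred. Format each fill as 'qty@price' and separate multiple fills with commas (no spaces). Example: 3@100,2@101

Answer: 6@102

Derivation:
After op 1 [order #1] limit_buy(price=97, qty=2): fills=none; bids=[#1:2@97] asks=[-]
After op 2 [order #2] market_buy(qty=1): fills=none; bids=[#1:2@97] asks=[-]
After op 3 cancel(order #1): fills=none; bids=[-] asks=[-]
After op 4 [order #3] limit_sell(price=102, qty=6): fills=none; bids=[-] asks=[#3:6@102]
After op 5 [order #4] limit_sell(price=105, qty=4): fills=none; bids=[-] asks=[#3:6@102 #4:4@105]
After op 6 [order #5] market_buy(qty=8): fills=#5x#3:6@102 #5x#4:2@105; bids=[-] asks=[#4:2@105]
After op 7 cancel(order #1): fills=none; bids=[-] asks=[#4:2@105]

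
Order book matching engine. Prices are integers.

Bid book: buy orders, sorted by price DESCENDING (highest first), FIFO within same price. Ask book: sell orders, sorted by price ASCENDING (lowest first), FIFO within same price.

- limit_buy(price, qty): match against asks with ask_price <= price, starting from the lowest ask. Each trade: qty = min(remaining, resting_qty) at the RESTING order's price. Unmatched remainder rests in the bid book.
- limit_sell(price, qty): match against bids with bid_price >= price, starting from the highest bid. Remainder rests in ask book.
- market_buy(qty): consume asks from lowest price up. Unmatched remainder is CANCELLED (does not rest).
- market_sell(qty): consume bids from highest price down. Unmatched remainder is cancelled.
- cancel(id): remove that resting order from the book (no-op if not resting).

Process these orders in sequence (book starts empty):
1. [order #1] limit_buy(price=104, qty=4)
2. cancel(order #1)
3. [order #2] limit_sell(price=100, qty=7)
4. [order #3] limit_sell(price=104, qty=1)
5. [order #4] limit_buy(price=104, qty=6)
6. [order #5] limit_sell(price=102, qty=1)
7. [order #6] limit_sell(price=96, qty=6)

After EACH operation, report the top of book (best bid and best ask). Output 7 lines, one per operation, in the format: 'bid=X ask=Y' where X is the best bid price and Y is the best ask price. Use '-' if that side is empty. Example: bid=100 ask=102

After op 1 [order #1] limit_buy(price=104, qty=4): fills=none; bids=[#1:4@104] asks=[-]
After op 2 cancel(order #1): fills=none; bids=[-] asks=[-]
After op 3 [order #2] limit_sell(price=100, qty=7): fills=none; bids=[-] asks=[#2:7@100]
After op 4 [order #3] limit_sell(price=104, qty=1): fills=none; bids=[-] asks=[#2:7@100 #3:1@104]
After op 5 [order #4] limit_buy(price=104, qty=6): fills=#4x#2:6@100; bids=[-] asks=[#2:1@100 #3:1@104]
After op 6 [order #5] limit_sell(price=102, qty=1): fills=none; bids=[-] asks=[#2:1@100 #5:1@102 #3:1@104]
After op 7 [order #6] limit_sell(price=96, qty=6): fills=none; bids=[-] asks=[#6:6@96 #2:1@100 #5:1@102 #3:1@104]

Answer: bid=104 ask=-
bid=- ask=-
bid=- ask=100
bid=- ask=100
bid=- ask=100
bid=- ask=100
bid=- ask=96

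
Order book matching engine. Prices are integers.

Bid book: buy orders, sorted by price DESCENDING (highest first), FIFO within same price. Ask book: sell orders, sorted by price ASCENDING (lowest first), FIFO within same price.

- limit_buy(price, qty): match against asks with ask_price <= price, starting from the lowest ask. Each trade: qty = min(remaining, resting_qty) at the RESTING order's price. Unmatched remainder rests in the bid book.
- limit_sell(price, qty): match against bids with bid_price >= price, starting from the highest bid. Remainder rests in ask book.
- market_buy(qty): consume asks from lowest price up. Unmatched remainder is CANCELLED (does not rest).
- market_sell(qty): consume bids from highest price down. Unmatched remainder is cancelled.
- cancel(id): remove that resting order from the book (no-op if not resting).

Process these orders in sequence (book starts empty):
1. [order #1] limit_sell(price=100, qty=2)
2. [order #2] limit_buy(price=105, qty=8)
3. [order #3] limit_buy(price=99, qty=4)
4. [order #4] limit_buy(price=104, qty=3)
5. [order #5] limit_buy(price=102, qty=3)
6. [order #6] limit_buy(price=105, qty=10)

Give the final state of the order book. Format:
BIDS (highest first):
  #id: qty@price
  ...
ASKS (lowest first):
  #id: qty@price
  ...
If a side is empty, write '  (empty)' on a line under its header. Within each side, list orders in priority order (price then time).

Answer: BIDS (highest first):
  #2: 6@105
  #6: 10@105
  #4: 3@104
  #5: 3@102
  #3: 4@99
ASKS (lowest first):
  (empty)

Derivation:
After op 1 [order #1] limit_sell(price=100, qty=2): fills=none; bids=[-] asks=[#1:2@100]
After op 2 [order #2] limit_buy(price=105, qty=8): fills=#2x#1:2@100; bids=[#2:6@105] asks=[-]
After op 3 [order #3] limit_buy(price=99, qty=4): fills=none; bids=[#2:6@105 #3:4@99] asks=[-]
After op 4 [order #4] limit_buy(price=104, qty=3): fills=none; bids=[#2:6@105 #4:3@104 #3:4@99] asks=[-]
After op 5 [order #5] limit_buy(price=102, qty=3): fills=none; bids=[#2:6@105 #4:3@104 #5:3@102 #3:4@99] asks=[-]
After op 6 [order #6] limit_buy(price=105, qty=10): fills=none; bids=[#2:6@105 #6:10@105 #4:3@104 #5:3@102 #3:4@99] asks=[-]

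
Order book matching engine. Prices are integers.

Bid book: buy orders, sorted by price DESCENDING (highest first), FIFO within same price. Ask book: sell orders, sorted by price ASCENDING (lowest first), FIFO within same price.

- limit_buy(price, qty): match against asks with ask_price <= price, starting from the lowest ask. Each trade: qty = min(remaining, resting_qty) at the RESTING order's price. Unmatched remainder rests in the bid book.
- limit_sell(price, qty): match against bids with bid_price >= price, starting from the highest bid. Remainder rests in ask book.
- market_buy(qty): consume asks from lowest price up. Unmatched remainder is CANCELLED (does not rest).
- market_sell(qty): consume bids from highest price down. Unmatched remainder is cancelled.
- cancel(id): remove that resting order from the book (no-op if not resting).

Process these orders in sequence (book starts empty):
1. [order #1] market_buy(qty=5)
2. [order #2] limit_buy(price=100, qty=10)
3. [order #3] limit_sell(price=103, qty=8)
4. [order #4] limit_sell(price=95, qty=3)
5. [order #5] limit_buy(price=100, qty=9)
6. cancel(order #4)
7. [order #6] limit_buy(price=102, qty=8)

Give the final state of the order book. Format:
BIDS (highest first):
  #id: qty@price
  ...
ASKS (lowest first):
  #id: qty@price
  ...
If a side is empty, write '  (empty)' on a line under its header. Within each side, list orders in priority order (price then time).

Answer: BIDS (highest first):
  #6: 8@102
  #2: 7@100
  #5: 9@100
ASKS (lowest first):
  #3: 8@103

Derivation:
After op 1 [order #1] market_buy(qty=5): fills=none; bids=[-] asks=[-]
After op 2 [order #2] limit_buy(price=100, qty=10): fills=none; bids=[#2:10@100] asks=[-]
After op 3 [order #3] limit_sell(price=103, qty=8): fills=none; bids=[#2:10@100] asks=[#3:8@103]
After op 4 [order #4] limit_sell(price=95, qty=3): fills=#2x#4:3@100; bids=[#2:7@100] asks=[#3:8@103]
After op 5 [order #5] limit_buy(price=100, qty=9): fills=none; bids=[#2:7@100 #5:9@100] asks=[#3:8@103]
After op 6 cancel(order #4): fills=none; bids=[#2:7@100 #5:9@100] asks=[#3:8@103]
After op 7 [order #6] limit_buy(price=102, qty=8): fills=none; bids=[#6:8@102 #2:7@100 #5:9@100] asks=[#3:8@103]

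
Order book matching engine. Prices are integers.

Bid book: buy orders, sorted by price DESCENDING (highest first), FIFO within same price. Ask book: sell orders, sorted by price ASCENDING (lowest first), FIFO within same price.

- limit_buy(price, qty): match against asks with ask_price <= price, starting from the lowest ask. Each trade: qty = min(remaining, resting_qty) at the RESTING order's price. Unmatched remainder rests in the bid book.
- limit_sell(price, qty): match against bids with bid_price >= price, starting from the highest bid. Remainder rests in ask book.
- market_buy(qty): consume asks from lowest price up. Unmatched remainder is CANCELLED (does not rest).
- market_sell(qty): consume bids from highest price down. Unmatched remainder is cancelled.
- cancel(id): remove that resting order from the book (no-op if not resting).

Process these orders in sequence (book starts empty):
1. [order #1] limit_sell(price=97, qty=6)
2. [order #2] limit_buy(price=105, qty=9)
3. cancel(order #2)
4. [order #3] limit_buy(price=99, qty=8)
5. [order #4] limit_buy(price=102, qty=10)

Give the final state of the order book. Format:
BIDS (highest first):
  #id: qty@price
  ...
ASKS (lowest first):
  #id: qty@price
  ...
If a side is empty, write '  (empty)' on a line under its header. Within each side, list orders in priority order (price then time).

Answer: BIDS (highest first):
  #4: 10@102
  #3: 8@99
ASKS (lowest first):
  (empty)

Derivation:
After op 1 [order #1] limit_sell(price=97, qty=6): fills=none; bids=[-] asks=[#1:6@97]
After op 2 [order #2] limit_buy(price=105, qty=9): fills=#2x#1:6@97; bids=[#2:3@105] asks=[-]
After op 3 cancel(order #2): fills=none; bids=[-] asks=[-]
After op 4 [order #3] limit_buy(price=99, qty=8): fills=none; bids=[#3:8@99] asks=[-]
After op 5 [order #4] limit_buy(price=102, qty=10): fills=none; bids=[#4:10@102 #3:8@99] asks=[-]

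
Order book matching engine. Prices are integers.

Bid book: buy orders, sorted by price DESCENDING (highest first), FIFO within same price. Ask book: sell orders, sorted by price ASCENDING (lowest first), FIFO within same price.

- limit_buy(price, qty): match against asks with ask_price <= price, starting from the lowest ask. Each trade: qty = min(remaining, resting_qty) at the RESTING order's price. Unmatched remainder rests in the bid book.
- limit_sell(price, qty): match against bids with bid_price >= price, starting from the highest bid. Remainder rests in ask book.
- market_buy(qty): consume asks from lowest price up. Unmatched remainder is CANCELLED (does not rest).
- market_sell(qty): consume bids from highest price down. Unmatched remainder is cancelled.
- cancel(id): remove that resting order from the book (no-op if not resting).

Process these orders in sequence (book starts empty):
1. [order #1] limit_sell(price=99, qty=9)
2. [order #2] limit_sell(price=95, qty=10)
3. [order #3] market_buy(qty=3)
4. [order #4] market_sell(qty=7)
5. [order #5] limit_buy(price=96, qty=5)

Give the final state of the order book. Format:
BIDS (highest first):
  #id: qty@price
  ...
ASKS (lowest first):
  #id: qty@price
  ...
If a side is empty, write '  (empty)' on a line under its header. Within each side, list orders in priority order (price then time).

After op 1 [order #1] limit_sell(price=99, qty=9): fills=none; bids=[-] asks=[#1:9@99]
After op 2 [order #2] limit_sell(price=95, qty=10): fills=none; bids=[-] asks=[#2:10@95 #1:9@99]
After op 3 [order #3] market_buy(qty=3): fills=#3x#2:3@95; bids=[-] asks=[#2:7@95 #1:9@99]
After op 4 [order #4] market_sell(qty=7): fills=none; bids=[-] asks=[#2:7@95 #1:9@99]
After op 5 [order #5] limit_buy(price=96, qty=5): fills=#5x#2:5@95; bids=[-] asks=[#2:2@95 #1:9@99]

Answer: BIDS (highest first):
  (empty)
ASKS (lowest first):
  #2: 2@95
  #1: 9@99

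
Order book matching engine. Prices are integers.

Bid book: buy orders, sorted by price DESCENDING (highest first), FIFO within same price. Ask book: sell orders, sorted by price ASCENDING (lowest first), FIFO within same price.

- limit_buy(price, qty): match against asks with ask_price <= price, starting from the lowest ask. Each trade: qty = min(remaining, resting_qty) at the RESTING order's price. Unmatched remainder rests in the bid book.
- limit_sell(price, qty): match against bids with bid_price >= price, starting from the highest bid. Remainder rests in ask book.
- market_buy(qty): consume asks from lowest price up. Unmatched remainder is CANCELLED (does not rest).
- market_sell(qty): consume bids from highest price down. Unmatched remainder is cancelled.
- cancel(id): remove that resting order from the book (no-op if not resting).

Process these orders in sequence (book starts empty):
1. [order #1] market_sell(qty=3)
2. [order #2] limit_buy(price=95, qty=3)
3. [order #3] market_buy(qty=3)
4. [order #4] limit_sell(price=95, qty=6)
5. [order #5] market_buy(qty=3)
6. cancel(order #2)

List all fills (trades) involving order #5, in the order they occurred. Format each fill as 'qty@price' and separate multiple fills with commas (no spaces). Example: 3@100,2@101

After op 1 [order #1] market_sell(qty=3): fills=none; bids=[-] asks=[-]
After op 2 [order #2] limit_buy(price=95, qty=3): fills=none; bids=[#2:3@95] asks=[-]
After op 3 [order #3] market_buy(qty=3): fills=none; bids=[#2:3@95] asks=[-]
After op 4 [order #4] limit_sell(price=95, qty=6): fills=#2x#4:3@95; bids=[-] asks=[#4:3@95]
After op 5 [order #5] market_buy(qty=3): fills=#5x#4:3@95; bids=[-] asks=[-]
After op 6 cancel(order #2): fills=none; bids=[-] asks=[-]

Answer: 3@95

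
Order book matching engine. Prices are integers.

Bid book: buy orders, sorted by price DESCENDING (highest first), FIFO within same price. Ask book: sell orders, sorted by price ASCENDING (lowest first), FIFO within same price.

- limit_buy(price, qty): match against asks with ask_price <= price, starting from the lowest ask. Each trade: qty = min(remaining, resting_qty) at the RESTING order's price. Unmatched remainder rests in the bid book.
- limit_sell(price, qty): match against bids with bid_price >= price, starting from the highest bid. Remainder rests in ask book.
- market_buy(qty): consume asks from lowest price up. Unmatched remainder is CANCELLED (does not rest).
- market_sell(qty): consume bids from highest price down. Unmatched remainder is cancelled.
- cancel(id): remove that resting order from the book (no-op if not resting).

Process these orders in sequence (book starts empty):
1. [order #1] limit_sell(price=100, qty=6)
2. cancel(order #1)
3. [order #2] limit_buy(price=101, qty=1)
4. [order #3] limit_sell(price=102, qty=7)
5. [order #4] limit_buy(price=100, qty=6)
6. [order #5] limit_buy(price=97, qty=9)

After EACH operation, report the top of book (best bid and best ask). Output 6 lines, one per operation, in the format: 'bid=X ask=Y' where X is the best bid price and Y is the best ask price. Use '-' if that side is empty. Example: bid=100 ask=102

Answer: bid=- ask=100
bid=- ask=-
bid=101 ask=-
bid=101 ask=102
bid=101 ask=102
bid=101 ask=102

Derivation:
After op 1 [order #1] limit_sell(price=100, qty=6): fills=none; bids=[-] asks=[#1:6@100]
After op 2 cancel(order #1): fills=none; bids=[-] asks=[-]
After op 3 [order #2] limit_buy(price=101, qty=1): fills=none; bids=[#2:1@101] asks=[-]
After op 4 [order #3] limit_sell(price=102, qty=7): fills=none; bids=[#2:1@101] asks=[#3:7@102]
After op 5 [order #4] limit_buy(price=100, qty=6): fills=none; bids=[#2:1@101 #4:6@100] asks=[#3:7@102]
After op 6 [order #5] limit_buy(price=97, qty=9): fills=none; bids=[#2:1@101 #4:6@100 #5:9@97] asks=[#3:7@102]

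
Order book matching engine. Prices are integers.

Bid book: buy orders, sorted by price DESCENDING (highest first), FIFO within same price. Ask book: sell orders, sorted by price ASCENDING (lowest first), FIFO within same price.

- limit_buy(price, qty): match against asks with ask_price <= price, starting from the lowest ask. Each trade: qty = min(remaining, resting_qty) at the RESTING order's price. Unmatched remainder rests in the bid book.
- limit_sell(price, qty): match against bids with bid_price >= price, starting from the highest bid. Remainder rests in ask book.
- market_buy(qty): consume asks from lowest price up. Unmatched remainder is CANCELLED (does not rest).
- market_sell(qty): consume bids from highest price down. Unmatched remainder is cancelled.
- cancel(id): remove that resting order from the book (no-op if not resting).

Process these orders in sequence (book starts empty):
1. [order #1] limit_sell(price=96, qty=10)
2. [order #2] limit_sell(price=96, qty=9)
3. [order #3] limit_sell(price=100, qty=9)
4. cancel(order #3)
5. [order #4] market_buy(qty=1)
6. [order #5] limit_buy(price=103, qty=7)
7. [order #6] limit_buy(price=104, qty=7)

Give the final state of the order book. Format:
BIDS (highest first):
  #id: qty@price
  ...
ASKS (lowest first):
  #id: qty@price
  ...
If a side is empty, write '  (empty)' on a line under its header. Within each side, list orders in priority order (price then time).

Answer: BIDS (highest first):
  (empty)
ASKS (lowest first):
  #2: 4@96

Derivation:
After op 1 [order #1] limit_sell(price=96, qty=10): fills=none; bids=[-] asks=[#1:10@96]
After op 2 [order #2] limit_sell(price=96, qty=9): fills=none; bids=[-] asks=[#1:10@96 #2:9@96]
After op 3 [order #3] limit_sell(price=100, qty=9): fills=none; bids=[-] asks=[#1:10@96 #2:9@96 #3:9@100]
After op 4 cancel(order #3): fills=none; bids=[-] asks=[#1:10@96 #2:9@96]
After op 5 [order #4] market_buy(qty=1): fills=#4x#1:1@96; bids=[-] asks=[#1:9@96 #2:9@96]
After op 6 [order #5] limit_buy(price=103, qty=7): fills=#5x#1:7@96; bids=[-] asks=[#1:2@96 #2:9@96]
After op 7 [order #6] limit_buy(price=104, qty=7): fills=#6x#1:2@96 #6x#2:5@96; bids=[-] asks=[#2:4@96]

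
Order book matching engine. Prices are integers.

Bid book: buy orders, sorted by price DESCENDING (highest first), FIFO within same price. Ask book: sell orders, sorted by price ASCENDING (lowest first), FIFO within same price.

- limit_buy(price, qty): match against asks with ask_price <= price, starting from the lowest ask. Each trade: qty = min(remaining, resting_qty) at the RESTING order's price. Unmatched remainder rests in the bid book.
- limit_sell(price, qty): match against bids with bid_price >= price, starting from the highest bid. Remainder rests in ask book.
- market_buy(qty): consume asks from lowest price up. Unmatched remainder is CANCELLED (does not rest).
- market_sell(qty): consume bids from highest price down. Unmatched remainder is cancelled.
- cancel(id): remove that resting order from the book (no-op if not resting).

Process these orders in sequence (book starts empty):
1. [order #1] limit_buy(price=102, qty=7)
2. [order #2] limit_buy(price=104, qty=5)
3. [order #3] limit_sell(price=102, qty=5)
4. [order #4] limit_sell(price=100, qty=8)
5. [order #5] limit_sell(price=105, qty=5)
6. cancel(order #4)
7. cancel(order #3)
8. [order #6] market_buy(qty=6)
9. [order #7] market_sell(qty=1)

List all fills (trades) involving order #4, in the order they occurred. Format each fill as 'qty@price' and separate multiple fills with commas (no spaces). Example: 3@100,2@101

After op 1 [order #1] limit_buy(price=102, qty=7): fills=none; bids=[#1:7@102] asks=[-]
After op 2 [order #2] limit_buy(price=104, qty=5): fills=none; bids=[#2:5@104 #1:7@102] asks=[-]
After op 3 [order #3] limit_sell(price=102, qty=5): fills=#2x#3:5@104; bids=[#1:7@102] asks=[-]
After op 4 [order #4] limit_sell(price=100, qty=8): fills=#1x#4:7@102; bids=[-] asks=[#4:1@100]
After op 5 [order #5] limit_sell(price=105, qty=5): fills=none; bids=[-] asks=[#4:1@100 #5:5@105]
After op 6 cancel(order #4): fills=none; bids=[-] asks=[#5:5@105]
After op 7 cancel(order #3): fills=none; bids=[-] asks=[#5:5@105]
After op 8 [order #6] market_buy(qty=6): fills=#6x#5:5@105; bids=[-] asks=[-]
After op 9 [order #7] market_sell(qty=1): fills=none; bids=[-] asks=[-]

Answer: 7@102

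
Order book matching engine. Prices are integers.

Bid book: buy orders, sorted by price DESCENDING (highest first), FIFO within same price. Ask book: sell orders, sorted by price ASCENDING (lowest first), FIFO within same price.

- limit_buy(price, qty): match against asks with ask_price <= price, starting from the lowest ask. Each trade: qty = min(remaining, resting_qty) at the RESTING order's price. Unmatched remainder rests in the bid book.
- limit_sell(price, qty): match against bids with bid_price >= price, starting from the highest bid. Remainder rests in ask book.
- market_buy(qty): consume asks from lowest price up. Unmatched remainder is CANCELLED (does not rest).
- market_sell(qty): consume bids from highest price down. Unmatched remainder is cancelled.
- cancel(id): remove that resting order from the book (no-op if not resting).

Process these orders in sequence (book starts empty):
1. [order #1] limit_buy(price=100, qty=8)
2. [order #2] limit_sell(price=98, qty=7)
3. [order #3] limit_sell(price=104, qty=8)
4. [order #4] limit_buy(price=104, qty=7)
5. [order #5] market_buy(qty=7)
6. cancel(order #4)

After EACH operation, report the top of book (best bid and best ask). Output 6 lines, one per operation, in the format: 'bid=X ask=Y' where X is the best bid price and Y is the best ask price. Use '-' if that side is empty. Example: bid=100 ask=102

After op 1 [order #1] limit_buy(price=100, qty=8): fills=none; bids=[#1:8@100] asks=[-]
After op 2 [order #2] limit_sell(price=98, qty=7): fills=#1x#2:7@100; bids=[#1:1@100] asks=[-]
After op 3 [order #3] limit_sell(price=104, qty=8): fills=none; bids=[#1:1@100] asks=[#3:8@104]
After op 4 [order #4] limit_buy(price=104, qty=7): fills=#4x#3:7@104; bids=[#1:1@100] asks=[#3:1@104]
After op 5 [order #5] market_buy(qty=7): fills=#5x#3:1@104; bids=[#1:1@100] asks=[-]
After op 6 cancel(order #4): fills=none; bids=[#1:1@100] asks=[-]

Answer: bid=100 ask=-
bid=100 ask=-
bid=100 ask=104
bid=100 ask=104
bid=100 ask=-
bid=100 ask=-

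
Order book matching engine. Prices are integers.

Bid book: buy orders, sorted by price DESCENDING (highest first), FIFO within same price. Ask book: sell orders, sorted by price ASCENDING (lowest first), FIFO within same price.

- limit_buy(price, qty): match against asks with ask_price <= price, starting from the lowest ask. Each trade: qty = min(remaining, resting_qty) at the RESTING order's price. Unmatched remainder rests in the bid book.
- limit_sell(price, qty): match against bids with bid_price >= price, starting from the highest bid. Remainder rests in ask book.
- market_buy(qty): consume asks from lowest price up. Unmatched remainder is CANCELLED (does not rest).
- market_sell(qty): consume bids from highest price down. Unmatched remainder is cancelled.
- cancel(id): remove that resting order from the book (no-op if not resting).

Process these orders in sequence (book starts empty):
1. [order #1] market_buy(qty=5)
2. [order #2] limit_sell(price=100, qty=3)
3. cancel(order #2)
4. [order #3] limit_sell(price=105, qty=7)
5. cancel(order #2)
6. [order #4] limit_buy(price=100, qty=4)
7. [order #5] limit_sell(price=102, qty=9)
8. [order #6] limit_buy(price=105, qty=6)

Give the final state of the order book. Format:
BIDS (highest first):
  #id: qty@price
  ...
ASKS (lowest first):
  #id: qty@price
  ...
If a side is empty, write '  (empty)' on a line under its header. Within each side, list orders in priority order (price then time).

After op 1 [order #1] market_buy(qty=5): fills=none; bids=[-] asks=[-]
After op 2 [order #2] limit_sell(price=100, qty=3): fills=none; bids=[-] asks=[#2:3@100]
After op 3 cancel(order #2): fills=none; bids=[-] asks=[-]
After op 4 [order #3] limit_sell(price=105, qty=7): fills=none; bids=[-] asks=[#3:7@105]
After op 5 cancel(order #2): fills=none; bids=[-] asks=[#3:7@105]
After op 6 [order #4] limit_buy(price=100, qty=4): fills=none; bids=[#4:4@100] asks=[#3:7@105]
After op 7 [order #5] limit_sell(price=102, qty=9): fills=none; bids=[#4:4@100] asks=[#5:9@102 #3:7@105]
After op 8 [order #6] limit_buy(price=105, qty=6): fills=#6x#5:6@102; bids=[#4:4@100] asks=[#5:3@102 #3:7@105]

Answer: BIDS (highest first):
  #4: 4@100
ASKS (lowest first):
  #5: 3@102
  #3: 7@105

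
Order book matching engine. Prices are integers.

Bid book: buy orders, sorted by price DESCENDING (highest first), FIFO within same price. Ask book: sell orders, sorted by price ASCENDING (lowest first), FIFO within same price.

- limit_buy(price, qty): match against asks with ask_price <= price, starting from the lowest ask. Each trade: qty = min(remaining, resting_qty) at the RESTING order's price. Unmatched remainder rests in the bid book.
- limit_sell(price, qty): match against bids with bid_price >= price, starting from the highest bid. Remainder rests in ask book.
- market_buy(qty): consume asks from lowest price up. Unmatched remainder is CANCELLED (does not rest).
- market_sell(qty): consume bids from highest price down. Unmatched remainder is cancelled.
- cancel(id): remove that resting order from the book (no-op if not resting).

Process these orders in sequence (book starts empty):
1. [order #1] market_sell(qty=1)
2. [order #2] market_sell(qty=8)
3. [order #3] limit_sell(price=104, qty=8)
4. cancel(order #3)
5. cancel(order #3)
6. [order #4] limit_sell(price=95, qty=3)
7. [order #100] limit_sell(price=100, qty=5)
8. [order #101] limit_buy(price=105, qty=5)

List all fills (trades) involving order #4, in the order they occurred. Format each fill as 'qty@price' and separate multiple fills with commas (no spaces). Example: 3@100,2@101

Answer: 3@95

Derivation:
After op 1 [order #1] market_sell(qty=1): fills=none; bids=[-] asks=[-]
After op 2 [order #2] market_sell(qty=8): fills=none; bids=[-] asks=[-]
After op 3 [order #3] limit_sell(price=104, qty=8): fills=none; bids=[-] asks=[#3:8@104]
After op 4 cancel(order #3): fills=none; bids=[-] asks=[-]
After op 5 cancel(order #3): fills=none; bids=[-] asks=[-]
After op 6 [order #4] limit_sell(price=95, qty=3): fills=none; bids=[-] asks=[#4:3@95]
After op 7 [order #100] limit_sell(price=100, qty=5): fills=none; bids=[-] asks=[#4:3@95 #100:5@100]
After op 8 [order #101] limit_buy(price=105, qty=5): fills=#101x#4:3@95 #101x#100:2@100; bids=[-] asks=[#100:3@100]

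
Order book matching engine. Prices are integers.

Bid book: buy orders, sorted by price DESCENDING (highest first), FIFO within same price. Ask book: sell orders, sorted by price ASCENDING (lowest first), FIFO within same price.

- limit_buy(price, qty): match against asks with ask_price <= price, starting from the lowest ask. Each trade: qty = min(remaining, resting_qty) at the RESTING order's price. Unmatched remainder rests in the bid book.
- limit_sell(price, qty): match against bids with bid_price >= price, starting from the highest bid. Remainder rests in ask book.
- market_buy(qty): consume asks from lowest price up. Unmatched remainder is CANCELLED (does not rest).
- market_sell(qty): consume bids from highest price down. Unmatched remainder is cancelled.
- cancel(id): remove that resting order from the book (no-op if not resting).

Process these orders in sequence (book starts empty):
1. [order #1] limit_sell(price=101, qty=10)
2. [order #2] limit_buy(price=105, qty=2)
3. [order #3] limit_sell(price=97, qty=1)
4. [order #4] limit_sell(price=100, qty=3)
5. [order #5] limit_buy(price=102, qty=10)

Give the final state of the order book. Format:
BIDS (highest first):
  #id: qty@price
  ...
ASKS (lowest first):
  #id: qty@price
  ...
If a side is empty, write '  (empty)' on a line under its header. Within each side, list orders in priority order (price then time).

Answer: BIDS (highest first):
  (empty)
ASKS (lowest first):
  #1: 2@101

Derivation:
After op 1 [order #1] limit_sell(price=101, qty=10): fills=none; bids=[-] asks=[#1:10@101]
After op 2 [order #2] limit_buy(price=105, qty=2): fills=#2x#1:2@101; bids=[-] asks=[#1:8@101]
After op 3 [order #3] limit_sell(price=97, qty=1): fills=none; bids=[-] asks=[#3:1@97 #1:8@101]
After op 4 [order #4] limit_sell(price=100, qty=3): fills=none; bids=[-] asks=[#3:1@97 #4:3@100 #1:8@101]
After op 5 [order #5] limit_buy(price=102, qty=10): fills=#5x#3:1@97 #5x#4:3@100 #5x#1:6@101; bids=[-] asks=[#1:2@101]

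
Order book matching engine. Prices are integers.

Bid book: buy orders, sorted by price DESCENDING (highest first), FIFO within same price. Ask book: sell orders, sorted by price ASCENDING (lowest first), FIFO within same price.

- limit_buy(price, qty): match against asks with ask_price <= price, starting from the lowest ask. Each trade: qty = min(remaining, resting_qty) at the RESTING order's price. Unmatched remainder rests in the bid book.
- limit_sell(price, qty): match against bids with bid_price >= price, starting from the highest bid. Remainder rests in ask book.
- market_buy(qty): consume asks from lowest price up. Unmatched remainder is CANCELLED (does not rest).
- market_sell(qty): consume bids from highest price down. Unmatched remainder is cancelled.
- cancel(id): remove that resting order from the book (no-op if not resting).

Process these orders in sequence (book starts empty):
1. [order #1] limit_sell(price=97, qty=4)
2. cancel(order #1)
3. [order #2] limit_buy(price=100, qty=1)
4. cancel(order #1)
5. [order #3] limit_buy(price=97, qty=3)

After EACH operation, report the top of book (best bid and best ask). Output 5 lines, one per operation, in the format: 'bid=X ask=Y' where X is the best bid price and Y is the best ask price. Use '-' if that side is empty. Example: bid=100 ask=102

After op 1 [order #1] limit_sell(price=97, qty=4): fills=none; bids=[-] asks=[#1:4@97]
After op 2 cancel(order #1): fills=none; bids=[-] asks=[-]
After op 3 [order #2] limit_buy(price=100, qty=1): fills=none; bids=[#2:1@100] asks=[-]
After op 4 cancel(order #1): fills=none; bids=[#2:1@100] asks=[-]
After op 5 [order #3] limit_buy(price=97, qty=3): fills=none; bids=[#2:1@100 #3:3@97] asks=[-]

Answer: bid=- ask=97
bid=- ask=-
bid=100 ask=-
bid=100 ask=-
bid=100 ask=-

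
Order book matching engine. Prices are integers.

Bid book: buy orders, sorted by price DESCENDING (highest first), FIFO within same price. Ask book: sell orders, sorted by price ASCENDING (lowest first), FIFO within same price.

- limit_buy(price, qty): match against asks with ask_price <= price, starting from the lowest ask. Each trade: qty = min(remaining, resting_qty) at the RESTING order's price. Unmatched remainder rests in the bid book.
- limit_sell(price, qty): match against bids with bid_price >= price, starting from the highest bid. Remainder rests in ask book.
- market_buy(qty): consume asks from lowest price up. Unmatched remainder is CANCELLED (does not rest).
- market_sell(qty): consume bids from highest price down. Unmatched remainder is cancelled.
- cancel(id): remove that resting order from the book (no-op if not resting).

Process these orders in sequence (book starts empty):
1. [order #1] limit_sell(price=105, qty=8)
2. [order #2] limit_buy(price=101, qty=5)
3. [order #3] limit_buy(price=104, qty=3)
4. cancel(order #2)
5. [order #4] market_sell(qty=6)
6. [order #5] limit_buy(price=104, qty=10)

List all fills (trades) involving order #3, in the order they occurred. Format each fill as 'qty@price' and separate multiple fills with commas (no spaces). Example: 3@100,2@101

Answer: 3@104

Derivation:
After op 1 [order #1] limit_sell(price=105, qty=8): fills=none; bids=[-] asks=[#1:8@105]
After op 2 [order #2] limit_buy(price=101, qty=5): fills=none; bids=[#2:5@101] asks=[#1:8@105]
After op 3 [order #3] limit_buy(price=104, qty=3): fills=none; bids=[#3:3@104 #2:5@101] asks=[#1:8@105]
After op 4 cancel(order #2): fills=none; bids=[#3:3@104] asks=[#1:8@105]
After op 5 [order #4] market_sell(qty=6): fills=#3x#4:3@104; bids=[-] asks=[#1:8@105]
After op 6 [order #5] limit_buy(price=104, qty=10): fills=none; bids=[#5:10@104] asks=[#1:8@105]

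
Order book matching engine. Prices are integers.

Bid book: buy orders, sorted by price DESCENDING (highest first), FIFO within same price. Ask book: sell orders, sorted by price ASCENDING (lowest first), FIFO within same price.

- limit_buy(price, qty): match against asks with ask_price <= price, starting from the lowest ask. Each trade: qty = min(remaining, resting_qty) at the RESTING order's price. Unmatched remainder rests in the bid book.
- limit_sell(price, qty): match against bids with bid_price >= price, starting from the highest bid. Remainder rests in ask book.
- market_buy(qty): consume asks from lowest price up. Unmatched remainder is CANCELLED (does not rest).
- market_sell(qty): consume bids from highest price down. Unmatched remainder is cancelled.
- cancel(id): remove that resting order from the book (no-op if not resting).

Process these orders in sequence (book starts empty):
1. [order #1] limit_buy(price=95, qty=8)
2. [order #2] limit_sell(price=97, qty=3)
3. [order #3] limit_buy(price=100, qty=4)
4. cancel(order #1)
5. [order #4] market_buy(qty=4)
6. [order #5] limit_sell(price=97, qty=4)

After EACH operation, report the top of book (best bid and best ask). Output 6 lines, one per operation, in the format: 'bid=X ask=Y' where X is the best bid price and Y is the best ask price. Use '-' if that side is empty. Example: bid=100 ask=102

Answer: bid=95 ask=-
bid=95 ask=97
bid=100 ask=-
bid=100 ask=-
bid=100 ask=-
bid=- ask=97

Derivation:
After op 1 [order #1] limit_buy(price=95, qty=8): fills=none; bids=[#1:8@95] asks=[-]
After op 2 [order #2] limit_sell(price=97, qty=3): fills=none; bids=[#1:8@95] asks=[#2:3@97]
After op 3 [order #3] limit_buy(price=100, qty=4): fills=#3x#2:3@97; bids=[#3:1@100 #1:8@95] asks=[-]
After op 4 cancel(order #1): fills=none; bids=[#3:1@100] asks=[-]
After op 5 [order #4] market_buy(qty=4): fills=none; bids=[#3:1@100] asks=[-]
After op 6 [order #5] limit_sell(price=97, qty=4): fills=#3x#5:1@100; bids=[-] asks=[#5:3@97]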